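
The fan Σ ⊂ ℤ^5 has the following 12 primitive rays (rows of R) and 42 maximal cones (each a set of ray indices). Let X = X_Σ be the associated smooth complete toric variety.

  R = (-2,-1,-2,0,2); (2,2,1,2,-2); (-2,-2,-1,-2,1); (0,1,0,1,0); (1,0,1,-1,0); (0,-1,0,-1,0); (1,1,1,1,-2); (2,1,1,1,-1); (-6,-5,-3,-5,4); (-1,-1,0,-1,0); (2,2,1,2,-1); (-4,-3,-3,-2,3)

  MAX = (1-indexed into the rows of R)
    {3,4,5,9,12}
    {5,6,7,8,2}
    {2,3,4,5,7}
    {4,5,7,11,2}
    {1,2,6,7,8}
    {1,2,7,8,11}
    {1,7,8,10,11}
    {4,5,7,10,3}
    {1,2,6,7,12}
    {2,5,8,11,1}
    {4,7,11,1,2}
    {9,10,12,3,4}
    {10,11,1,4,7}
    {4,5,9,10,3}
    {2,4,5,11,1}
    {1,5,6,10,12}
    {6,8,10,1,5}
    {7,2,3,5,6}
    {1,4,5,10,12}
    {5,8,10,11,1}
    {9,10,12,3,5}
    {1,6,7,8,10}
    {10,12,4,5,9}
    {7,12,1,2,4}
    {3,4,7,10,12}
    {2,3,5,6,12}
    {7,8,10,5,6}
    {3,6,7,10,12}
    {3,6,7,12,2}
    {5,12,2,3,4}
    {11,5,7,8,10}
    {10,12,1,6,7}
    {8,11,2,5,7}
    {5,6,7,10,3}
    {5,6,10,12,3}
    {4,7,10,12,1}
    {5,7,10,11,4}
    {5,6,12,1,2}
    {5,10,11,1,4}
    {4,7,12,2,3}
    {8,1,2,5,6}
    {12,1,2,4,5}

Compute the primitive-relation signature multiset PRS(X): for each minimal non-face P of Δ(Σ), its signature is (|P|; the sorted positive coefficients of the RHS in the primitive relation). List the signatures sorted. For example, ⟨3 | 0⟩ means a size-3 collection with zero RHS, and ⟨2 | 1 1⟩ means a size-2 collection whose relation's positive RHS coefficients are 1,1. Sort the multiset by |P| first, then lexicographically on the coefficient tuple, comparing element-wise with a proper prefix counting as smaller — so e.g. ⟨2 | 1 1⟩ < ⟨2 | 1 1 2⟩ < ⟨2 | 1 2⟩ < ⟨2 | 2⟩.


Primitive collections (18):

  P = {3,11}:  v_{3} + v_{11} = 0  ⟹  sig = ⟨2 | 0⟩
  P = {4,6}:  v_{4} + v_{6} = 0  ⟹  sig = ⟨2 | 0⟩
  P = {1,3}:  v_{1} + v_{3} = v_{12}  ⟹  sig = ⟨2 | 1⟩
  P = {2,10}:  v_{2} + v_{10} = v_{7}  ⟹  sig = ⟨2 | 1⟩
  P = {3,8}:  v_{3} + v_{8} = v_{6}  ⟹  sig = ⟨2 | 1⟩
  P = {4,8}:  v_{4} + v_{8} = v_{11}  ⟹  sig = ⟨2 | 1⟩
  P = {6,11}:  v_{6} + v_{11} = v_{8}  ⟹  sig = ⟨2 | 1⟩
  P = {11,12}:  v_{11} + v_{12} = v_{1}  ⟹  sig = ⟨2 | 1⟩
  P = {8,12}:  v_{8} + v_{12} = v_{1} + v_{6}  ⟹  sig = ⟨2 | 1 1⟩
  P = {8,9}:  v_{8} + v_{9} = v_{5} + v_{10} + v_{12}  ⟹  sig = ⟨2 | 1 1 1⟩
  P = {6,9}:  v_{6} + v_{9} = v_{3} + v_{5} + v_{10} + v_{12}  ⟹  sig = ⟨2 | 1 1 1 1⟩
  P = {9,11}:  v_{9} + v_{11} = v_{4} + v_{5} + v_{10} + v_{12}  ⟹  sig = ⟨2 | 1 1 1 1⟩
  P = {1,9}:  v_{1} + v_{9} = v_{4} + v_{5} + v_{10} + 2·v_{12}  ⟹  sig = ⟨2 | 1 1 1 2⟩
  P = {7,9}:  v_{7} + v_{9} = 2·v_{3} + v_{4} + v_{10}  ⟹  sig = ⟨2 | 1 1 2⟩
  P = {2,9}:  v_{2} + v_{9} = 2·v_{3} + v_{4}  ⟹  sig = ⟨2 | 1 2⟩
  P = {1,5,7}:  v_{1} + v_{5} + v_{7} = 0  ⟹  sig = ⟨3 | 0⟩
  P = {5,7,12}:  v_{5} + v_{7} + v_{12} = v_{3}  ⟹  sig = ⟨3 | 1⟩
  P = {3,4,5,10,12}:  v_{3} + v_{4} + v_{5} + v_{10} + v_{12} = v_{9}  ⟹  sig = ⟨5 | 1⟩

so the primitive-relation signature multiset is
{ ⟨2 | 0⟩ ×2,  ⟨2 | 1⟩ ×6,  ⟨2 | 1 1⟩,  ⟨2 | 1 1 1⟩,  ⟨2 | 1 1 1 1⟩ ×2,  ⟨2 | 1 1 1 2⟩,  ⟨2 | 1 1 2⟩,  ⟨2 | 1 2⟩,  ⟨3 | 0⟩,  ⟨3 | 1⟩,  ⟨5 | 1⟩ }


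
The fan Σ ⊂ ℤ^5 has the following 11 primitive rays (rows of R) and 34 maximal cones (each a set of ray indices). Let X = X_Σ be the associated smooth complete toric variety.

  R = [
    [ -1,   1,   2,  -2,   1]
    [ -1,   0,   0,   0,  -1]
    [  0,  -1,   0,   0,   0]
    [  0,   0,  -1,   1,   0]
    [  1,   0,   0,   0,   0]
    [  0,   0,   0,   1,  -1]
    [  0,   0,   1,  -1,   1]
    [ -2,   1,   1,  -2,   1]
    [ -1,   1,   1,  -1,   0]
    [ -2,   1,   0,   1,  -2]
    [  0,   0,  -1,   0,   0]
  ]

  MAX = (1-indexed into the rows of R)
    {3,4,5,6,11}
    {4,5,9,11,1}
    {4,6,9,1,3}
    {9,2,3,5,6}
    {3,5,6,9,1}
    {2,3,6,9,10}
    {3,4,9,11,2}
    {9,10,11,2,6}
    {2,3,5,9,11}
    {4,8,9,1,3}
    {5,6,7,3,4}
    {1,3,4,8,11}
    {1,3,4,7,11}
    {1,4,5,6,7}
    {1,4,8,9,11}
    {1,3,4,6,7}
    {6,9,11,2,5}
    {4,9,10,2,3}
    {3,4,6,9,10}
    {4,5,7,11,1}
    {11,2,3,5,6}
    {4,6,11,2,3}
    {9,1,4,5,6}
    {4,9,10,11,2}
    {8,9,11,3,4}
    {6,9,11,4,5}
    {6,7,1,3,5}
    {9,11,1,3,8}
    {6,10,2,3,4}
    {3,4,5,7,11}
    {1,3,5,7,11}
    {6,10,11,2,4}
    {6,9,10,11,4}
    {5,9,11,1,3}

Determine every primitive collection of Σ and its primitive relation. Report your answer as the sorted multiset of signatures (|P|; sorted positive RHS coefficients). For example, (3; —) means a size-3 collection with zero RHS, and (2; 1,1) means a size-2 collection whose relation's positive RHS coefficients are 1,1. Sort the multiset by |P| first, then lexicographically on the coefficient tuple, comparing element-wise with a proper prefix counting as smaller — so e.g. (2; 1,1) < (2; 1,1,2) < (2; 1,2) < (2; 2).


Primitive collections (20):

  P={7,9}:  v_{7} + v_{9} = v_{1} — sig = (2; 1)
  P={2,7}:  v_{2} + v_{7} = v_{3} + v_{9} — sig = (2; 1,1)
  P={5,8}:  v_{5} + v_{8} = v_{1} + v_{11} — sig = (2; 1,1)
  P={7,8}:  v_{7} + v_{8} = 2·v_{1} + v_{3} + v_{4} + v_{11} — sig = (2; 1,1,1,2)
  P={7,10}:  v_{7} + v_{10} = v_{3} + v_{4} + v_{6} + 2·v_{9} — sig = (2; 1,1,1,2)
  P={1,10}:  v_{1} + v_{10} = v_{3} + v_{4} + v_{6} + 3·v_{9} — sig = (2; 1,1,1,3)
  P={5,10}:  v_{5} + v_{10} = 2·v_{6} + v_{9} + v_{11} — sig = (2; 1,1,2)
  P={6,8}:  v_{6} + v_{8} = v_{3} + v_{4} + 2·v_{9} — sig = (2; 1,1,2)
  P={2,8}:  v_{2} + v_{8} = 2·v_{3} + v_{4} + 3·v_{9} + v_{11} — sig = (2; 1,1,2,3)
  P={8,10}:  v_{8} + v_{10} = v_{2} + v_{3} + 2·v_{4} + 3·v_{9} — sig = (2; 1,1,2,3)
  P={1,2}:  v_{1} + v_{2} = v_{3} + 2·v_{9} — sig = (2; 1,2)
  P={6,7,11}:  v_{6} + v_{7} + v_{11} = 0 — sig = (3; —)
  P={1,6,11}:  v_{1} + v_{6} + v_{11} = v_{9} — sig = (3; 1)
  P={2,4,5}:  v_{2} + v_{4} + v_{5} = v_{6} + v_{11} — sig = (3; 1,1)
  P={3,10,11}:  v_{3} + v_{10} + v_{11} = 2·v_{2} + v_{4} — sig = (3; 1,2)
  P={3,4,5,9}:  v_{3} + v_{4} + v_{5} + v_{9} = 0 — sig = (4; —)
  P={1,3,4,5}:  v_{1} + v_{3} + v_{4} + v_{5} = v_{7} — sig = (4; 1)
  P={2,4,6,9}:  v_{2} + v_{4} + v_{6} + v_{9} = v_{10} — sig = (4; 1)
  P={3,6,9,11}:  v_{3} + v_{6} + v_{9} + v_{11} = v_{2} — sig = (4; 1)
  P={1,3,4,9,11}:  v_{1} + v_{3} + v_{4} + v_{9} + v_{11} = v_{8} — sig = (5; 1)

Signatures (|P|; sorted positive RHS coefficients), sorted:
    (2; 1)
    (2; 1,1)
    (2; 1,1)
    (2; 1,1,1,2)
    (2; 1,1,1,2)
    (2; 1,1,1,3)
    (2; 1,1,2)
    (2; 1,1,2)
    (2; 1,1,2,3)
    (2; 1,1,2,3)
    (2; 1,2)
    (3; —)
    (3; 1)
    (3; 1,1)
    (3; 1,2)
    (4; —)
    (4; 1)
    (4; 1)
    (4; 1)
    (5; 1)


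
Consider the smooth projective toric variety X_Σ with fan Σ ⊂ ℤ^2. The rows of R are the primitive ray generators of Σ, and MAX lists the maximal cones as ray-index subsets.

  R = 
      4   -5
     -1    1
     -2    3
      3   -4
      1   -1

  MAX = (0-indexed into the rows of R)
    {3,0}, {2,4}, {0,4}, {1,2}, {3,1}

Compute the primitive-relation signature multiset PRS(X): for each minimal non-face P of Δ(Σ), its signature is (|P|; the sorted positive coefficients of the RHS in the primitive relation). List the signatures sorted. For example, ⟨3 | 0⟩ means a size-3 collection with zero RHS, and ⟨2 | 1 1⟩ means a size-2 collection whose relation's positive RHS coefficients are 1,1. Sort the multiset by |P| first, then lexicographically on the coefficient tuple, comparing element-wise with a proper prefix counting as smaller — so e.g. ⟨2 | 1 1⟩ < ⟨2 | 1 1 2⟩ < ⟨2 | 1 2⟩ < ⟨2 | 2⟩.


Δ(Σ) — 5 vertices, 5 min non-faces:

  P={1,4}:  v_{1} + v_{4} = 0 ; sig = ⟨2 | 0⟩
  P={0,1}:  v_{0} + v_{1} = v_{3} ; sig = ⟨2 | 1⟩
  P={2,3}:  v_{2} + v_{3} = v_{4} ; sig = ⟨2 | 1⟩
  P={3,4}:  v_{3} + v_{4} = v_{0} ; sig = ⟨2 | 1⟩
  P={0,2}:  v_{0} + v_{2} = 2·v_{4} ; sig = ⟨2 | 2⟩

Signatures (|P|; sorted positive RHS coefficients), sorted:
    ⟨2 | 0⟩
    ⟨2 | 1⟩
    ⟨2 | 1⟩
    ⟨2 | 1⟩
    ⟨2 | 2⟩


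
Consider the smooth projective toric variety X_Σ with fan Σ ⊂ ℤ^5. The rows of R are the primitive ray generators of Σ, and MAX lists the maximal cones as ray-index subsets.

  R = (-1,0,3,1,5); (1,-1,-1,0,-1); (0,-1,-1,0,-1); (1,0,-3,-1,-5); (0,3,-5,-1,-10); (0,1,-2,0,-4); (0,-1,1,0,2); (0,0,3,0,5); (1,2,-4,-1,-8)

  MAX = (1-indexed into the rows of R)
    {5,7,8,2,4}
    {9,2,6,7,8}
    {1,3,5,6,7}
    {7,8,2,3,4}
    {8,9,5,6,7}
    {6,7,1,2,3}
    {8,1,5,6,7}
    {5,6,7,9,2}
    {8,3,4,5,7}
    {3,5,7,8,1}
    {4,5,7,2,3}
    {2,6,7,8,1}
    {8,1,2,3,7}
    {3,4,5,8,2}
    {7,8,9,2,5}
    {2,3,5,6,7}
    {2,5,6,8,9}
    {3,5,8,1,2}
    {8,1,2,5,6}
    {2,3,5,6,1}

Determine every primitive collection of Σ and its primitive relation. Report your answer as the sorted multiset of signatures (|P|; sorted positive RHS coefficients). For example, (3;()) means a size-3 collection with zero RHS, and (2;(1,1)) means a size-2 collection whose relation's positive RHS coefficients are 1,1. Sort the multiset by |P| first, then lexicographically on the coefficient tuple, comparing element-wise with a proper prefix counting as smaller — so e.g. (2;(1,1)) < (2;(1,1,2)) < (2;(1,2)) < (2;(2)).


Δ(Σ) — 9 vertices, 9 min non-faces:

  P = {1,4}:  v_{1} + v_{4} = 0 — sig = (2;())
  P = {3,9}:  v_{3} + v_{9} = v_{2} + v_{5} + v_{7} — sig = (2;(1,1,1))
  P = {4,6}:  v_{4} + v_{6} = v_{2} + v_{5} + v_{7} — sig = (2;(1,1,1))
  P = {1,9}:  v_{1} + v_{9} = 2·v_{6} + v_{8} — sig = (2;(1,2))
  P = {4,9}:  v_{4} + v_{9} = 2·v_{2} + 2·v_{5} + 2·v_{7} + v_{8} — sig = (2;(1,2,2,2))
  P = {3,6,8}:  v_{3} + v_{6} + v_{8} = 0 — sig = (3;())
  P = {1,2,5,7}:  v_{1} + v_{2} + v_{5} + v_{7} = v_{6} — sig = (4;(1))
  P = {2,3,5,7,8}:  v_{2} + v_{3} + v_{5} + v_{7} + v_{8} = v_{4} — sig = (5;(1))
  P = {2,5,6,7,8}:  v_{2} + v_{5} + v_{6} + v_{7} + v_{8} = v_{9} — sig = (5;(1))

so the primitive-relation signature multiset is
    |P|=2: 5 collections, coeffs (), (1,1,1), (1,1,1), (1,2), (1,2,2,2)
    |P|=3: 1 collection, coeffs ()
    |P|=4: 1 collection, coeffs (1)
    |P|=5: 2 collections, coeffs (1), (1)


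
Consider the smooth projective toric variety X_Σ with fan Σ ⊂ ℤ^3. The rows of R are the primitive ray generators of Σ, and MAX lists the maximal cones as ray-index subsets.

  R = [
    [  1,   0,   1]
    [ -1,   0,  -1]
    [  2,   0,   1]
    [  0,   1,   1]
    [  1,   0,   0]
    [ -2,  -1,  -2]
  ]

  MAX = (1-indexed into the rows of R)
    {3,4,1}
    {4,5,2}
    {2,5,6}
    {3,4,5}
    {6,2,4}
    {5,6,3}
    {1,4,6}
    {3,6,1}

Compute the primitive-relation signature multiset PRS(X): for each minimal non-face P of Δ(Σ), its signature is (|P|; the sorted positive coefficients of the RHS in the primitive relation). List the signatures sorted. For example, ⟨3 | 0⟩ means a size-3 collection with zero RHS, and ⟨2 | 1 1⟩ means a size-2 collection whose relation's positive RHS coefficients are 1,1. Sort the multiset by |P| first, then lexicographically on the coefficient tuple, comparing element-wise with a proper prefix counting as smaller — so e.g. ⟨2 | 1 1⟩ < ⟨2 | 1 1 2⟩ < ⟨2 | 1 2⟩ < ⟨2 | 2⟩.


Σ has 5 primitive collections:

  {1,2}:  v_{1} + v_{2} = 0 — sig = ⟨2 | 0⟩
  {1,5}:  v_{1} + v_{5} = v_{3} — sig = ⟨2 | 1⟩
  {2,3}:  v_{2} + v_{3} = v_{5} — sig = ⟨2 | 1⟩
  {3,4,6}:  v_{3} + v_{4} + v_{6} = 0 — sig = ⟨3 | 0⟩
  {4,5,6}:  v_{4} + v_{5} + v_{6} = v_{2} — sig = ⟨3 | 1⟩

Sorted signature multiset PRS(X):
{ ⟨2 | 0⟩,  ⟨2 | 1⟩ ×2,  ⟨3 | 0⟩,  ⟨3 | 1⟩ }


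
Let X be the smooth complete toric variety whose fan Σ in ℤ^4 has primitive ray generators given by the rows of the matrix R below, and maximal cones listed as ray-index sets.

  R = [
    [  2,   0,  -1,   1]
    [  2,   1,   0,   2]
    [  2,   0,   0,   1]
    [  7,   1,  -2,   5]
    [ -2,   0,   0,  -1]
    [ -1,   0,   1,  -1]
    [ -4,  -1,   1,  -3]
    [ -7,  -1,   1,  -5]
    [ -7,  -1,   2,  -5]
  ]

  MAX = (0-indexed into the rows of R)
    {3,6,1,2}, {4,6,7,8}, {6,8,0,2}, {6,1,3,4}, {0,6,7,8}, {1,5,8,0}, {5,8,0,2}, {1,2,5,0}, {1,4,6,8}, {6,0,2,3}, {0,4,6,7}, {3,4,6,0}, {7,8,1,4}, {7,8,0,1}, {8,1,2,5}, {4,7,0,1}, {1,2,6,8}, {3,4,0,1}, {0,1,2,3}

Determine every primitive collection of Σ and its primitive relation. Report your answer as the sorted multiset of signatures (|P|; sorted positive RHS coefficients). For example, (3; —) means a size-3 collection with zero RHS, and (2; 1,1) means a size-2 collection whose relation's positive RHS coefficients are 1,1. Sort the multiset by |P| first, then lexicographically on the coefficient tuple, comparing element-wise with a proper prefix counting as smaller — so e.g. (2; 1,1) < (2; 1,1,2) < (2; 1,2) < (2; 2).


The 12 primitive collections of Σ (r=9, n=4):

  P={2,4}:  v_{2} + v_{4} = 0  so sig = (2; —)
  P={3,8}:  v_{3} + v_{8} = 0  so sig = (2; —)
  P={2,7}:  v_{2} + v_{7} = v_{0} + v_{8}  so sig = (2; 1,1)
  P={3,7}:  v_{3} + v_{7} = v_{0} + v_{4}  so sig = (2; 1,1)
  P={5,6}:  v_{5} + v_{6} = v_{2} + v_{8}  so sig = (2; 1,1)
  P={3,5}:  v_{3} + v_{5} = v_{0} + v_{1} + v_{2}  so sig = (2; 1,1,1)
  P={4,5}:  v_{4} + v_{5} = v_{0} + v_{1} + v_{8}  so sig = (2; 1,1,1)
  P={5,7}:  v_{5} + v_{7} = 2·v_{0} + v_{1} + 2·v_{8}  so sig = (2; 1,2,2)
  P={0,1,6}:  v_{0} + v_{1} + v_{6} = 0  so sig = (3; —)
  P={0,4,8}:  v_{0} + v_{4} + v_{8} = v_{7}  so sig = (3; 1)
  P={1,6,7}:  v_{1} + v_{6} + v_{7} = v_{4} + v_{8}  so sig = (3; 1,1)
  P={0,1,2,8}:  v_{0} + v_{1} + v_{2} + v_{8} = v_{5}  so sig = (4; 1)

Sorted signature multiset PRS(X):
    (2; —)
    (2; —)
    (2; 1,1)
    (2; 1,1)
    (2; 1,1)
    (2; 1,1,1)
    (2; 1,1,1)
    (2; 1,2,2)
    (3; —)
    (3; 1)
    (3; 1,1)
    (4; 1)


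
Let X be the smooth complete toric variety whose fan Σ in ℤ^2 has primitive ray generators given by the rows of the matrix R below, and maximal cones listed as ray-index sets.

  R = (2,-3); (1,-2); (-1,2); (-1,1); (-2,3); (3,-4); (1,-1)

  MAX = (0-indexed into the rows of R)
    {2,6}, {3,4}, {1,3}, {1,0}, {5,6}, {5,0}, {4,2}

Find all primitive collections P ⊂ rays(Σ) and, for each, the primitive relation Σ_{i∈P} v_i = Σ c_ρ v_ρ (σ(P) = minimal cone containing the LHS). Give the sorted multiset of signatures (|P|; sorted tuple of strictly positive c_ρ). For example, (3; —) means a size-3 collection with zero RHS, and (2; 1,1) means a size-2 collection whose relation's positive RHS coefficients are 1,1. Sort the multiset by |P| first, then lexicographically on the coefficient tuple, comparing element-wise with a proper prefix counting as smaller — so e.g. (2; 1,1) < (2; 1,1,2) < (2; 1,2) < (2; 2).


Σ has 14 primitive collections:

  • {0,4}:  v_{0} + v_{4} = 0 — sig = (2; —)
  • {1,2}:  v_{1} + v_{2} = 0 — sig = (2; —)
  • {3,6}:  v_{3} + v_{6} = 0 — sig = (2; —)
  • {0,2}:  v_{0} + v_{2} = v_{6} — sig = (2; 1)
  • {0,3}:  v_{0} + v_{3} = v_{1} — sig = (2; 1)
  • {0,6}:  v_{0} + v_{6} = v_{5} — sig = (2; 1)
  • {1,4}:  v_{1} + v_{4} = v_{3} — sig = (2; 1)
  • {1,6}:  v_{1} + v_{6} = v_{0} — sig = (2; 1)
  • {2,3}:  v_{2} + v_{3} = v_{4} — sig = (2; 1)
  • {3,5}:  v_{3} + v_{5} = v_{0} — sig = (2; 1)
  • {4,5}:  v_{4} + v_{5} = v_{6} — sig = (2; 1)
  • {4,6}:  v_{4} + v_{6} = v_{2} — sig = (2; 1)
  • {1,5}:  v_{1} + v_{5} = 2·v_{0} — sig = (2; 2)
  • {2,5}:  v_{2} + v_{5} = 2·v_{6} — sig = (2; 2)

Signatures (|P|; sorted positive RHS coefficients), sorted:
    (2; —)
    (2; —)
    (2; —)
    (2; 1)
    (2; 1)
    (2; 1)
    (2; 1)
    (2; 1)
    (2; 1)
    (2; 1)
    (2; 1)
    (2; 1)
    (2; 2)
    (2; 2)


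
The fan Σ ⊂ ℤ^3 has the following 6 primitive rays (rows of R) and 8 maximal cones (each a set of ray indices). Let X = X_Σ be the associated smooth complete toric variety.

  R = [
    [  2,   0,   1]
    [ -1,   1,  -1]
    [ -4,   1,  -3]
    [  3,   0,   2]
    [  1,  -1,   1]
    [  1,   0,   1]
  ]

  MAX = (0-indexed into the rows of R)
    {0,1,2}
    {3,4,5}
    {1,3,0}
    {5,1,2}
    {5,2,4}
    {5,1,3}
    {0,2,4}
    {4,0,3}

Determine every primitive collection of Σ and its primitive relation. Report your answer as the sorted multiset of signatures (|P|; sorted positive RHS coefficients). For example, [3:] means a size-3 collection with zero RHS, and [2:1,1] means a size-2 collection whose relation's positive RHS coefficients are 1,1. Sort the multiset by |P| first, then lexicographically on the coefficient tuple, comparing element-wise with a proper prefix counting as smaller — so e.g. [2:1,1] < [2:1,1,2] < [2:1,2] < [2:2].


Δ(Σ) — 6 vertices, 3 min non-faces:

  P={1,4}:  v_{1} + v_{4} = 0  so sig = [2:]
  P={0,5}:  v_{0} + v_{5} = v_{3}  so sig = [2:1]
  P={2,3}:  v_{2} + v_{3} = v_{1}  so sig = [2:1]

Hence PRS(X_Σ) =
{ [2:],  [2:1] ×2 }


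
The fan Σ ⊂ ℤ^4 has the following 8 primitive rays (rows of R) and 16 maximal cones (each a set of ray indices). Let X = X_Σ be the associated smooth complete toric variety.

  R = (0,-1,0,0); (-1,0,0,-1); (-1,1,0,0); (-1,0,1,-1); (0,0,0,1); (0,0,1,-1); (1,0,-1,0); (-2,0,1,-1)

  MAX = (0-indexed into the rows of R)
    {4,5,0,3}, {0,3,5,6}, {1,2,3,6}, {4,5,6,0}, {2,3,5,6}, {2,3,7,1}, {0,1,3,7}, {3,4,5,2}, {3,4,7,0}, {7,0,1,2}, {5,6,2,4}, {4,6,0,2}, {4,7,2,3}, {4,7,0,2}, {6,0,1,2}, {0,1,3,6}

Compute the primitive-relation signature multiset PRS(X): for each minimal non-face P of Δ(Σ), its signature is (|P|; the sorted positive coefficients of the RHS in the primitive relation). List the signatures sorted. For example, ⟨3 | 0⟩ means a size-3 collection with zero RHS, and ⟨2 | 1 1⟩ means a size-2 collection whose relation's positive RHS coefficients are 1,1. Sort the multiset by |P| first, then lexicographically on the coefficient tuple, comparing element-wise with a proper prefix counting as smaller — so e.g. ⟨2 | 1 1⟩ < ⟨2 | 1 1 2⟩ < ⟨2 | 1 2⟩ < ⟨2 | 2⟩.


Σ has 7 primitive collections:

  P={6,7}:  v_{6} + v_{7} = v_{1}  ⟹  sig = ⟨2 | 1⟩
  P={1,4}:  v_{1} + v_{4} = v_{0} + v_{2}  ⟹  sig = ⟨2 | 1 1⟩
  P={1,5}:  v_{1} + v_{5} = 2·v_{3} + v_{6}  ⟹  sig = ⟨2 | 1 2⟩
  P={5,7}:  v_{5} + v_{7} = 2·v_{3}  ⟹  sig = ⟨2 | 2⟩
  P={3,4,6}:  v_{3} + v_{4} + v_{6} = 0  ⟹  sig = ⟨3 | 0⟩
  P={0,2,3}:  v_{0} + v_{2} + v_{3} = v_{7}  ⟹  sig = ⟨3 | 1⟩
  P={0,2,5}:  v_{0} + v_{2} + v_{5} = v_{3}  ⟹  sig = ⟨3 | 1⟩

so the primitive-relation signature multiset is
    ⟨2 | 1⟩
    ⟨2 | 1 1⟩
    ⟨2 | 1 2⟩
    ⟨2 | 2⟩
    ⟨3 | 0⟩
    ⟨3 | 1⟩
    ⟨3 | 1⟩


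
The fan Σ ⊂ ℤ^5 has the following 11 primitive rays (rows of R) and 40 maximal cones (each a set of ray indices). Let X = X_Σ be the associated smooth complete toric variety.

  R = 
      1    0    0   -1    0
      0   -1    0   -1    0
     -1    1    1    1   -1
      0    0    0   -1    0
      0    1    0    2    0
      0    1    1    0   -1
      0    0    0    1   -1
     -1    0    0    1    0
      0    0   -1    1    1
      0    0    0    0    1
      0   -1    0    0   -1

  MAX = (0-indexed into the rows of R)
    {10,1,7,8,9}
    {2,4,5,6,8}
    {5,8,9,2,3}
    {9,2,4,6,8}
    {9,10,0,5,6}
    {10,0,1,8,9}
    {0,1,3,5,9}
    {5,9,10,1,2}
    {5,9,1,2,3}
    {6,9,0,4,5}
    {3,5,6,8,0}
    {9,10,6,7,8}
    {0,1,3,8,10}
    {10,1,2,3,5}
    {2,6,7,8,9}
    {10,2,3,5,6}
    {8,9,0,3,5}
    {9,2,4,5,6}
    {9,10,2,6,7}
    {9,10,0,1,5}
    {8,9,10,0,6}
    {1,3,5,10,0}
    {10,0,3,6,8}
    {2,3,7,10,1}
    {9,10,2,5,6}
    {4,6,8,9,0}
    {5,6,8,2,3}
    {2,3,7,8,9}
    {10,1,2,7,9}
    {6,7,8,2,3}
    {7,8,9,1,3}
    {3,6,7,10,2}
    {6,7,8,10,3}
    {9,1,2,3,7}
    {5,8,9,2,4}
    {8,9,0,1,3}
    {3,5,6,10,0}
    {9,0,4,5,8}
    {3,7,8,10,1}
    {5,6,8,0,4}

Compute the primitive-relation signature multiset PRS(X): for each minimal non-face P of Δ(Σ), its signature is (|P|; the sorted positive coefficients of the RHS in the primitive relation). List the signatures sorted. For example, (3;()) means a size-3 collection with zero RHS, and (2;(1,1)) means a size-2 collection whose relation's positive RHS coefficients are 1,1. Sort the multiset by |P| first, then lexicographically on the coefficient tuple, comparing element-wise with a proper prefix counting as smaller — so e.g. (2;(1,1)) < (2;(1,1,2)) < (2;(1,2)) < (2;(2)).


|primitive collections| = 15. Relations:

  {0,7}:  v_{0} + v_{7} = 0 — sig = (2;())
  {0,2}:  v_{0} + v_{2} = v_{5} — sig = (2;(1))
  {1,6}:  v_{1} + v_{6} = v_{10} — sig = (2;(1))
  {5,7}:  v_{5} + v_{7} = v_{2} — sig = (2;(1))
  {1,4}:  v_{1} + v_{4} = v_{6} + v_{9} — sig = (2;(1,1))
  {3,4}:  v_{3} + v_{4} = v_{5} + v_{8} — sig = (2;(1,1))
  {4,7}:  v_{4} + v_{7} = v_{2} + v_{6} + v_{8} + v_{9} — sig = (2;(1,1,1,1))
  {4,10}:  v_{4} + v_{10} = 2·v_{6} + v_{9} — sig = (2;(1,2))
  {1,5,8}:  v_{1} + v_{5} + v_{8} = 0 — sig = (3;())
  {3,6,9}:  v_{3} + v_{6} + v_{9} = 0 — sig = (3;())
  {1,2,8}:  v_{1} + v_{2} + v_{8} = v_{7} — sig = (3;(1))
  {3,9,10}:  v_{3} + v_{9} + v_{10} = v_{1} — sig = (3;(1))
  {5,8,10}:  v_{5} + v_{8} + v_{10} = v_{6} — sig = (3;(1))
  {2,8,10}:  v_{2} + v_{8} + v_{10} = v_{6} + v_{7} — sig = (3;(1,1))
  {5,6,8,9}:  v_{5} + v_{6} + v_{8} + v_{9} = v_{4} — sig = (4;(1))

Signatures (|P|; sorted positive RHS coefficients), sorted:
    |P|=2: 8 collections, coeffs (), (1), (1), (1), (1,1), (1,1), (1,1,1,1), (1,2)
    |P|=3: 6 collections, coeffs (), (), (1), (1), (1), (1,1)
    |P|=4: 1 collection, coeffs (1)


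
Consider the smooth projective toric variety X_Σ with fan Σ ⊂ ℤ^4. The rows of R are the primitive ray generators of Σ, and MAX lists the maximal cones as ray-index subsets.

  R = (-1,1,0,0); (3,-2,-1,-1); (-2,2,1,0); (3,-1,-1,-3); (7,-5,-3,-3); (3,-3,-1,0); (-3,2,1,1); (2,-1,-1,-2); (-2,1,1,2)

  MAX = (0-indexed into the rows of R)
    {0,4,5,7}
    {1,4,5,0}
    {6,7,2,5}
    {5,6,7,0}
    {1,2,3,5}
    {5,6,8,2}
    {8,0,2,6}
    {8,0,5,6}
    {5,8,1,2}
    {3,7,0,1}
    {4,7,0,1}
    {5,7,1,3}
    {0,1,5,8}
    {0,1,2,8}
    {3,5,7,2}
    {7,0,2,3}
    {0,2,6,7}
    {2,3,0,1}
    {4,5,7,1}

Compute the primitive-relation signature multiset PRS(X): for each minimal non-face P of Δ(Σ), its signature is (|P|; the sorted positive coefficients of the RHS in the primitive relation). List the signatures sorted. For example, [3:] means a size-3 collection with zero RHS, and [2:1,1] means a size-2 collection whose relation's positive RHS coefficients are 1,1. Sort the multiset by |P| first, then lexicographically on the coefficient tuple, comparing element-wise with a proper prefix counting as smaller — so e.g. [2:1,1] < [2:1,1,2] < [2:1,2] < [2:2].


Δ(Σ) — 9 vertices, 12 min non-faces:

  {1,6}:  v_{1} + v_{6} = 0  so sig = [2:]
  {7,8}:  v_{7} + v_{8} = 0  so sig = [2:]
  {2,4}:  v_{2} + v_{4} = v_{1} + v_{7}  so sig = [2:1,1]
  {3,6}:  v_{3} + v_{6} = v_{2} + v_{7}  so sig = [2:1,1]
  {3,8}:  v_{3} + v_{8} = v_{1} + v_{2}  so sig = [2:1,1]
  {4,6}:  v_{4} + v_{6} = v_{0} + v_{5} + v_{7}  so sig = [2:1,1,1]
  {4,8}:  v_{4} + v_{8} = v_{0} + v_{1} + v_{5}  so sig = [2:1,1,1]
  {3,4}:  v_{3} + v_{4} = 2·v_{1} + 2·v_{7}  so sig = [2:2,2]
  {0,2,5}:  v_{0} + v_{2} + v_{5} = 0  so sig = [3:]
  {1,2,7}:  v_{1} + v_{2} + v_{7} = v_{3}  so sig = [3:1]
  {0,3,5}:  v_{0} + v_{3} + v_{5} = v_{1} + v_{7}  so sig = [3:1,1]
  {0,1,5,7}:  v_{0} + v_{1} + v_{5} + v_{7} = v_{4}  so sig = [4:1]

so the primitive-relation signature multiset is
    [2:]
    [2:]
    [2:1,1]
    [2:1,1]
    [2:1,1]
    [2:1,1,1]
    [2:1,1,1]
    [2:2,2]
    [3:]
    [3:1]
    [3:1,1]
    [4:1]


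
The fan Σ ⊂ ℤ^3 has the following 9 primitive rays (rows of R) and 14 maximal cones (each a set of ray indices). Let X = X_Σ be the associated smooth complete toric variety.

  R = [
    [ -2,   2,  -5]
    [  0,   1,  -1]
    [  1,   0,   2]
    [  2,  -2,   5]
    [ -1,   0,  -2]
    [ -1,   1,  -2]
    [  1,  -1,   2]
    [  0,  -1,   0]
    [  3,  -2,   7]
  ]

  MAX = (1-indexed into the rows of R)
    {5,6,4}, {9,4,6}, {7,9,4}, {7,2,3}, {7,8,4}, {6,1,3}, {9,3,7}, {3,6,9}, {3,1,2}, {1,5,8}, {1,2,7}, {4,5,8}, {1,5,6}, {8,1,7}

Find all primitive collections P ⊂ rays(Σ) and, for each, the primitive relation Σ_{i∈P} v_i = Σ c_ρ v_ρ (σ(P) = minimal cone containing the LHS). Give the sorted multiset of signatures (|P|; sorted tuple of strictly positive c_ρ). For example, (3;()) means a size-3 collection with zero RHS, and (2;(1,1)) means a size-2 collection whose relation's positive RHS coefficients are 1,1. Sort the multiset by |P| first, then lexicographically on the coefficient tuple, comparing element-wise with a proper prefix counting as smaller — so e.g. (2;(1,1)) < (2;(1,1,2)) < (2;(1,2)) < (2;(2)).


Primitive collections (16):

  P = {1,4}:  v_{1} + v_{4} = 0 — sig = (2;())
  P = {3,5}:  v_{3} + v_{5} = 0 — sig = (2;())
  P = {6,7}:  v_{6} + v_{7} = 0 — sig = (2;())
  P = {1,9}:  v_{1} + v_{9} = v_{3} — sig = (2;(1))
  P = {3,4}:  v_{3} + v_{4} = v_{9} — sig = (2;(1))
  P = {3,8}:  v_{3} + v_{8} = v_{7} — sig = (2;(1))
  P = {5,7}:  v_{5} + v_{7} = v_{8} — sig = (2;(1))
  P = {5,9}:  v_{5} + v_{9} = v_{4} — sig = (2;(1))
  P = {6,8}:  v_{6} + v_{8} = v_{5} — sig = (2;(1))
  P = {2,4}:  v_{2} + v_{4} = v_{3} + v_{7} — sig = (2;(1,1))
  P = {2,5}:  v_{2} + v_{5} = v_{1} + v_{7} — sig = (2;(1,1))
  P = {2,6}:  v_{2} + v_{6} = v_{1} + v_{3} — sig = (2;(1,1))
  P = {8,9}:  v_{8} + v_{9} = v_{4} + v_{7} — sig = (2;(1,1))
  P = {2,8}:  v_{2} + v_{8} = v_{1} + 2·v_{7} — sig = (2;(1,2))
  P = {2,9}:  v_{2} + v_{9} = 2·v_{3} + v_{7} — sig = (2;(1,2))
  P = {1,3,7}:  v_{1} + v_{3} + v_{7} = v_{2} — sig = (3;(1))

Signatures (|P|; sorted positive RHS coefficients), sorted:
{ (2;()) ×3,  (2;(1)) ×6,  (2;(1,1)) ×4,  (2;(1,2)) ×2,  (3;(1)) }


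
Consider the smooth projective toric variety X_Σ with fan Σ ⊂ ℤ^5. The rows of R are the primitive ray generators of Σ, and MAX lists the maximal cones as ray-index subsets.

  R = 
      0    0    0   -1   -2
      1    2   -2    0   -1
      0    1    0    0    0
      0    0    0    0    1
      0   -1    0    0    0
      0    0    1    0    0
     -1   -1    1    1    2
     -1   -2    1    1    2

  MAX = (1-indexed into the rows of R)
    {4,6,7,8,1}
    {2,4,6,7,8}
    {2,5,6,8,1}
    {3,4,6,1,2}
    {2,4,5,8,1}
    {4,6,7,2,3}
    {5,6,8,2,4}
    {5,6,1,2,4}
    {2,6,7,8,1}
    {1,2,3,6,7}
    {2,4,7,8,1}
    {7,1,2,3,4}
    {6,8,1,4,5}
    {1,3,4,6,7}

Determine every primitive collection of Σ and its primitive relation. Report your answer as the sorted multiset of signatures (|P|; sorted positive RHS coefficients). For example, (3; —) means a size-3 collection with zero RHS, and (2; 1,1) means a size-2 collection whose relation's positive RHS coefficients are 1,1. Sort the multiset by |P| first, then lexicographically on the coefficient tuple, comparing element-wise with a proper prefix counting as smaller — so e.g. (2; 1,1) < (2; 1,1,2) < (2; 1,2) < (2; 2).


|primitive collections| = 5. Relations:

  {3,5}:  v_{3} + v_{5} = 0 ; sig = (2; —)
  {3,8}:  v_{3} + v_{8} = v_{7} ; sig = (2; 1)
  {5,7}:  v_{5} + v_{7} = v_{8} ; sig = (2; 1)
  {1,2,4,6,8}:  v_{1} + v_{2} + v_{4} + v_{6} + v_{8} = 0 ; sig = (5; —)
  {1,2,4,6,7}:  v_{1} + v_{2} + v_{4} + v_{6} + v_{7} = v_{3} ; sig = (5; 1)

Signatures (|P|; sorted positive RHS coefficients), sorted:
    (2; —)
    (2; 1)
    (2; 1)
    (5; —)
    (5; 1)


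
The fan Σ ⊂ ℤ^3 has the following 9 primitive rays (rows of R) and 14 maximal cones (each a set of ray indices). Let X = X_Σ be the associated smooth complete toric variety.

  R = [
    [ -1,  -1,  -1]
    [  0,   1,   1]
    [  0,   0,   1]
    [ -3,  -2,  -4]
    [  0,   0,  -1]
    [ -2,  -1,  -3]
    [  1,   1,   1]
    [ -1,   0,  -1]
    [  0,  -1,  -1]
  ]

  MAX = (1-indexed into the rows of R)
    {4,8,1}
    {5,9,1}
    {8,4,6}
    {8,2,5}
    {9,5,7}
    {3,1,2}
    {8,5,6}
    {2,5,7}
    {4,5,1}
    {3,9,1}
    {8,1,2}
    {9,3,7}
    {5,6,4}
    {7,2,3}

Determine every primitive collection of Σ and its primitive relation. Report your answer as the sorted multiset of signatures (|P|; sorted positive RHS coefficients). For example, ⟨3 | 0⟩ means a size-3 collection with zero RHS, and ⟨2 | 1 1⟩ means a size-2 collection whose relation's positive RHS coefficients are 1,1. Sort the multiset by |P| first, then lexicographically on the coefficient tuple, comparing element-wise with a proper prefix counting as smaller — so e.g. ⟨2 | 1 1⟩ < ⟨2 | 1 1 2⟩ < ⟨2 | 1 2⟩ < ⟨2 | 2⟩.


Σ has 18 primitive collections:

  {1,7}:  v_{1} + v_{7} = 0  →  sig = ⟨2 | 0⟩
  {2,9}:  v_{2} + v_{9} = 0  →  sig = ⟨2 | 0⟩
  {3,5}:  v_{3} + v_{5} = 0  →  sig = ⟨2 | 0⟩
  {1,6}:  v_{1} + v_{6} = v_{4}  →  sig = ⟨2 | 1⟩
  {4,7}:  v_{4} + v_{7} = v_{6}  →  sig = ⟨2 | 1⟩
  {3,6}:  v_{3} + v_{6} = v_{1} + v_{8}  →  sig = ⟨2 | 1 1⟩
  {3,8}:  v_{3} + v_{8} = v_{1} + v_{2}  →  sig = ⟨2 | 1 1⟩
  {6,7}:  v_{6} + v_{7} = v_{5} + v_{8}  →  sig = ⟨2 | 1 1⟩
  {7,8}:  v_{7} + v_{8} = v_{2} + v_{5}  →  sig = ⟨2 | 1 1⟩
  {8,9}:  v_{8} + v_{9} = v_{1} + v_{5}  →  sig = ⟨2 | 1 1⟩
  {2,4}:  v_{2} + v_{4} = v_{1} + 2·v_{8}  →  sig = ⟨2 | 1 2⟩
  {3,4}:  v_{3} + v_{4} = 2·v_{1} + v_{8}  →  sig = ⟨2 | 1 2⟩
  {2,6}:  v_{2} + v_{6} = 2·v_{8}  →  sig = ⟨2 | 2⟩
  {6,9}:  v_{6} + v_{9} = 2·v_{1} + 2·v_{5}  →  sig = ⟨2 | 2 2⟩
  {4,9}:  v_{4} + v_{9} = 3·v_{1} + 2·v_{5}  →  sig = ⟨2 | 2 3⟩
  {1,2,5}:  v_{1} + v_{2} + v_{5} = v_{8}  →  sig = ⟨3 | 1⟩
  {1,5,8}:  v_{1} + v_{5} + v_{8} = v_{6}  →  sig = ⟨3 | 1⟩
  {4,5,8}:  v_{4} + v_{5} + v_{8} = 2·v_{6}  →  sig = ⟨3 | 2⟩

Signatures (|P|; sorted positive RHS coefficients), sorted:
    |P|=2: 15 collections, coeffs (), (), (), (1), (1), (1,1), (1,1), (1,1), (1,1), (1,1), (1,2), (1,2), (2), (2,2), (2,3)
    |P|=3: 3 collections, coeffs (1), (1), (2)


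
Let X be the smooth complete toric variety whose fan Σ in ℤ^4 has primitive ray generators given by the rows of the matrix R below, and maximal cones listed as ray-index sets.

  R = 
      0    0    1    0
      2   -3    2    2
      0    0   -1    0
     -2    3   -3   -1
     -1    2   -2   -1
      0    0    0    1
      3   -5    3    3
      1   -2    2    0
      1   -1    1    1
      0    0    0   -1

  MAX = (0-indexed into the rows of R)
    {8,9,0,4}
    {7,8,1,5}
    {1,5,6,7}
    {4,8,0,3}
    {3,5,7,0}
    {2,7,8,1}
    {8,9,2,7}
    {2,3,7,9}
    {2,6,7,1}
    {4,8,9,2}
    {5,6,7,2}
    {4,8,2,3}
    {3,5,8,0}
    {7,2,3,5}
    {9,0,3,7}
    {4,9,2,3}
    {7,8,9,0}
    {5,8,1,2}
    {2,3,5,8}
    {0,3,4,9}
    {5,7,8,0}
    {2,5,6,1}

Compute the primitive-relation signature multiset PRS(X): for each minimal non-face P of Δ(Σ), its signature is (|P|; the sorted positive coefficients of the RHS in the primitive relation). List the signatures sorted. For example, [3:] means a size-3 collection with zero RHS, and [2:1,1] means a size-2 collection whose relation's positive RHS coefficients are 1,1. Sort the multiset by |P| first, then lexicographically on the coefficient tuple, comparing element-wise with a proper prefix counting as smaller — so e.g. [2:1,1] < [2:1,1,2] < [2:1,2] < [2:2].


17 collections generate NE(X_Σ); each relation:

  • {0,2}:  v_{0} + v_{2} = 0 ; sig = [2:]
  • {5,9}:  v_{5} + v_{9} = 0 ; sig = [2:]
  • {4,7}:  v_{4} + v_{7} = v_{9} ; sig = [2:1]
  • {1,3}:  v_{1} + v_{3} = v_{2} + v_{5} ; sig = [2:1,1]
  • {1,4}:  v_{1} + v_{4} = v_{2} + v_{8} ; sig = [2:1,1]
  • {4,5}:  v_{4} + v_{5} = v_{3} + v_{8} ; sig = [2:1,1]
  • {4,6}:  v_{4} + v_{6} = v_{1} + v_{2} ; sig = [2:1,1]
  • {0,1}:  v_{0} + v_{1} = v_{5} + v_{7} + v_{8} ; sig = [2:1,1,1]
  • {0,6}:  v_{0} + v_{6} = v_{1} + v_{5} + v_{7} ; sig = [2:1,1,1]
  • {1,9}:  v_{1} + v_{9} = v_{2} + v_{7} + v_{8} ; sig = [2:1,1,1]
  • {6,9}:  v_{6} + v_{9} = v_{1} + v_{2} + v_{7} ; sig = [2:1,1,1]
  • {3,6}:  v_{3} + v_{6} = 2·v_{2} + 2·v_{5} + v_{7} ; sig = [2:1,2,2]
  • {6,8}:  v_{6} + v_{8} = 2·v_{1} ; sig = [2:2]
  • {3,7,8}:  v_{3} + v_{7} + v_{8} = 0 ; sig = [3:]
  • {3,8,9}:  v_{3} + v_{8} + v_{9} = v_{4} ; sig = [3:1]
  • {1,2,5,7}:  v_{1} + v_{2} + v_{5} + v_{7} = v_{6} ; sig = [4:1]
  • {2,5,7,8}:  v_{2} + v_{5} + v_{7} + v_{8} = v_{1} ; sig = [4:1]

so the primitive-relation signature multiset is
    |P|=2: 13 collections, coeffs (), (), (1), (1,1), (1,1), (1,1), (1,1), (1,1,1), (1,1,1), (1,1,1), (1,1,1), (1,2,2), (2)
    |P|=3: 2 collections, coeffs (), (1)
    |P|=4: 2 collections, coeffs (1), (1)


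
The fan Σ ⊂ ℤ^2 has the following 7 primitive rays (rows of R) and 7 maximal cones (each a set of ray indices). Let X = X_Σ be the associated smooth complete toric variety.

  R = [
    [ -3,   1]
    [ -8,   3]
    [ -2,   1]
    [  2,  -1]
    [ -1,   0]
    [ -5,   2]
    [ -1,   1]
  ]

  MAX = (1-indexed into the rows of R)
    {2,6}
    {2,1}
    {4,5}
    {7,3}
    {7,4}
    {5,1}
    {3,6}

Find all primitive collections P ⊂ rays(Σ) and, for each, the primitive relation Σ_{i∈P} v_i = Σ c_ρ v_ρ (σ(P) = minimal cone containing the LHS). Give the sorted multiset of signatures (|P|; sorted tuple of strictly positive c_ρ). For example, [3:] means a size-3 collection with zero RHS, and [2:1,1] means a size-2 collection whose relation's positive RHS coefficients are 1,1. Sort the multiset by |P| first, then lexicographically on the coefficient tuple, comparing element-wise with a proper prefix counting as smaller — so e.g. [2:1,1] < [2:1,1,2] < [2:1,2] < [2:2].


14 minimal non-faces of Δ(Σ) (on 7 rays):

  • {3,4}:  v_{3} + v_{4} = 0 ; sig = [2:]
  • {1,3}:  v_{1} + v_{3} = v_{6} ; sig = [2:1]
  • {1,4}:  v_{1} + v_{4} = v_{5} ; sig = [2:1]
  • {1,6}:  v_{1} + v_{6} = v_{2} ; sig = [2:1]
  • {3,5}:  v_{3} + v_{5} = v_{1} ; sig = [2:1]
  • {4,6}:  v_{4} + v_{6} = v_{1} ; sig = [2:1]
  • {5,7}:  v_{5} + v_{7} = v_{3} ; sig = [2:1]
  • {2,7}:  v_{2} + v_{7} = 2·v_{3} + v_{6} ; sig = [2:1,2]
  • {1,7}:  v_{1} + v_{7} = 2·v_{3} ; sig = [2:2]
  • {2,3}:  v_{2} + v_{3} = 2·v_{6} ; sig = [2:2]
  • {2,4}:  v_{2} + v_{4} = 2·v_{1} ; sig = [2:2]
  • {5,6}:  v_{5} + v_{6} = 2·v_{1} ; sig = [2:2]
  • {2,5}:  v_{2} + v_{5} = 3·v_{1} ; sig = [2:3]
  • {6,7}:  v_{6} + v_{7} = 3·v_{3} ; sig = [2:3]

so the primitive-relation signature multiset is
    |P|=2: 14 collections, coeffs (), (1), (1), (1), (1), (1), (1), (1,2), (2), (2), (2), (2), (3), (3)


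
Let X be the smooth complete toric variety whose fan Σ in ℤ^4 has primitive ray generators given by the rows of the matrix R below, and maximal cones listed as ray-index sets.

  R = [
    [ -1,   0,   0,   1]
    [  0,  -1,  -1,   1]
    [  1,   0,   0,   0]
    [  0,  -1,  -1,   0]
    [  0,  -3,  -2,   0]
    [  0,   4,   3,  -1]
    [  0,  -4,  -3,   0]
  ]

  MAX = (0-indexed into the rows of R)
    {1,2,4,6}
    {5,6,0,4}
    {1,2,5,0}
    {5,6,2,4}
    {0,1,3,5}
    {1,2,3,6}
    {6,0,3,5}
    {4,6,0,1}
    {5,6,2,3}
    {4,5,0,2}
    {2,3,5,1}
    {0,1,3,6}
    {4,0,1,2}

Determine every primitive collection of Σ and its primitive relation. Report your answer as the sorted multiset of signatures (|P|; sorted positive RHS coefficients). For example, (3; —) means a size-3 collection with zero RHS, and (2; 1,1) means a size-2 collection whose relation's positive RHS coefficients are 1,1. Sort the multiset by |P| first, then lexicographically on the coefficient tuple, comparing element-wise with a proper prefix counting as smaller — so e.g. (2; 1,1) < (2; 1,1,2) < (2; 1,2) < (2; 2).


5 minimal non-faces of Δ(Σ) (on 7 rays):

  {3,4}:  v_{3} + v_{4} = v_{6}  ⟹  sig = (2; 1)
  {1,4,5}:  v_{1} + v_{4} + v_{5} = 0  ⟹  sig = (3; —)
  {0,2,3}:  v_{0} + v_{2} + v_{3} = v_{1}  ⟹  sig = (3; 1)
  {1,5,6}:  v_{1} + v_{5} + v_{6} = v_{3}  ⟹  sig = (3; 1)
  {0,2,6}:  v_{0} + v_{2} + v_{6} = v_{1} + v_{4}  ⟹  sig = (3; 1,1)

Sorted signature multiset PRS(X):
    (2; 1)
    (3; —)
    (3; 1)
    (3; 1)
    (3; 1,1)


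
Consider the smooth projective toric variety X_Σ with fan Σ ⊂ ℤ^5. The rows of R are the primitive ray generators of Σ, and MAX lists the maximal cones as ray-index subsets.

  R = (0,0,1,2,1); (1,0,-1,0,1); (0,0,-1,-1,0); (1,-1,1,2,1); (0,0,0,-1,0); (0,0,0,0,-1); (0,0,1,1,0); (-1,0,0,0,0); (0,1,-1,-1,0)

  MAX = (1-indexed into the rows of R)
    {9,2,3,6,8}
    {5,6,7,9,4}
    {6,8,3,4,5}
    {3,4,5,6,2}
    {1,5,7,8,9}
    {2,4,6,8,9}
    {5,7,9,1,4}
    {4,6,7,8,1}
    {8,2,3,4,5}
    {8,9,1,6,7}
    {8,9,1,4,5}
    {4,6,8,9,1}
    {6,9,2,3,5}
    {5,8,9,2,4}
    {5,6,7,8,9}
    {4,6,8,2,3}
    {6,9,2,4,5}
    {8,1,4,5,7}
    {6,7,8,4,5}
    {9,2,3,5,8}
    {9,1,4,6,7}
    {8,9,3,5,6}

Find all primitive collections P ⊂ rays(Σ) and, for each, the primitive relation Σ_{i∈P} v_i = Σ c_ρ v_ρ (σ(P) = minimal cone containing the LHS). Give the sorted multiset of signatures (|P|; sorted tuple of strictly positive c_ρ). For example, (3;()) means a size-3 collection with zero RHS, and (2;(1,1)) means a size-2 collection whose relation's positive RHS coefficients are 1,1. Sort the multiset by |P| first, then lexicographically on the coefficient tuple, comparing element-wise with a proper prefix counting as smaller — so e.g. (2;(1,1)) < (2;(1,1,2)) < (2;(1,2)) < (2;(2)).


Minimal non-faces — 9 found among 9 rays, 22 max cones:

  {3,7}:  v_{3} + v_{7} = 0  so sig = (2;())
  {2,7}:  v_{2} + v_{7} = v_{4} + v_{9}  so sig = (2;(1,1))
  {1,3}:  v_{1} + v_{3} = v_{4} + v_{8} + v_{9}  so sig = (2;(1,1,1))
  {1,2}:  v_{1} + v_{2} = 2·v_{4} + v_{8} + 2·v_{9}  so sig = (2;(1,2,2))
  {1,5,6}:  v_{1} + v_{5} + v_{6} = v_{7}  so sig = (3;(1))
  {3,4,9}:  v_{3} + v_{4} + v_{9} = v_{2}  so sig = (3;(1))
  {2,5,6,8}:  v_{2} + v_{5} + v_{6} + v_{8} = v_{3}  so sig = (4;(1))
  {4,7,8,9}:  v_{4} + v_{7} + v_{8} + v_{9} = v_{1}  so sig = (4;(1))
  {4,5,6,8,9}:  v_{4} + v_{5} + v_{6} + v_{8} + v_{9} = 0  so sig = (5;())

Signatures (|P|; sorted positive RHS coefficients), sorted:
    |P|=2: 4 collections, coeffs (), (1,1), (1,1,1), (1,2,2)
    |P|=3: 2 collections, coeffs (1), (1)
    |P|=4: 2 collections, coeffs (1), (1)
    |P|=5: 1 collection, coeffs ()


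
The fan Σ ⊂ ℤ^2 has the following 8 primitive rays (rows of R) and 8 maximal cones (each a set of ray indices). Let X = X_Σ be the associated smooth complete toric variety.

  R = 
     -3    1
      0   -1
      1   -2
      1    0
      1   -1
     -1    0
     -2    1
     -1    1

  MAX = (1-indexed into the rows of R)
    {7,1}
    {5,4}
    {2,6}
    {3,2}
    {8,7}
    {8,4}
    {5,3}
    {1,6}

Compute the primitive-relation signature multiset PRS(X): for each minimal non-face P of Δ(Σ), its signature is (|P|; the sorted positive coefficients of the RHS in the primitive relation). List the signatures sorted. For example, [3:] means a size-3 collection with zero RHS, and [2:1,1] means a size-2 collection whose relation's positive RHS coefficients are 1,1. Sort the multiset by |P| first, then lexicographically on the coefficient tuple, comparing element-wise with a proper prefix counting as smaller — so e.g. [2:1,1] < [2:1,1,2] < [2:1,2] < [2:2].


Primitive collections (20):

  P = {4,6}:  v_{4} + v_{6} = 0  so sig = [2:]
  P = {5,8}:  v_{5} + v_{8} = 0  so sig = [2:]
  P = {1,4}:  v_{1} + v_{4} = v_{7}  so sig = [2:1]
  P = {2,4}:  v_{2} + v_{4} = v_{5}  so sig = [2:1]
  P = {2,5}:  v_{2} + v_{5} = v_{3}  so sig = [2:1]
  P = {2,8}:  v_{2} + v_{8} = v_{6}  so sig = [2:1]
  P = {3,8}:  v_{3} + v_{8} = v_{2}  so sig = [2:1]
  P = {4,7}:  v_{4} + v_{7} = v_{8}  so sig = [2:1]
  P = {5,6}:  v_{5} + v_{6} = v_{2}  so sig = [2:1]
  P = {5,7}:  v_{5} + v_{7} = v_{6}  so sig = [2:1]
  P = {6,7}:  v_{6} + v_{7} = v_{1}  so sig = [2:1]
  P = {6,8}:  v_{6} + v_{8} = v_{7}  so sig = [2:1]
  P = {3,7}:  v_{3} + v_{7} = v_{2} + v_{6}  so sig = [2:1,1]
  P = {1,3}:  v_{1} + v_{3} = v_{2} + 2·v_{6}  so sig = [2:1,2]
  P = {1,5}:  v_{1} + v_{5} = 2·v_{6}  so sig = [2:2]
  P = {1,8}:  v_{1} + v_{8} = 2·v_{7}  so sig = [2:2]
  P = {2,7}:  v_{2} + v_{7} = 2·v_{6}  so sig = [2:2]
  P = {3,4}:  v_{3} + v_{4} = 2·v_{5}  so sig = [2:2]
  P = {3,6}:  v_{3} + v_{6} = 2·v_{2}  so sig = [2:2]
  P = {1,2}:  v_{1} + v_{2} = 3·v_{6}  so sig = [2:3]

Signatures (|P|; sorted positive RHS coefficients), sorted:
    |P|=2: 20 collections, coeffs (), (), (1), (1), (1), (1), (1), (1), (1), (1), (1), (1), (1,1), (1,2), (2), (2), (2), (2), (2), (3)
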